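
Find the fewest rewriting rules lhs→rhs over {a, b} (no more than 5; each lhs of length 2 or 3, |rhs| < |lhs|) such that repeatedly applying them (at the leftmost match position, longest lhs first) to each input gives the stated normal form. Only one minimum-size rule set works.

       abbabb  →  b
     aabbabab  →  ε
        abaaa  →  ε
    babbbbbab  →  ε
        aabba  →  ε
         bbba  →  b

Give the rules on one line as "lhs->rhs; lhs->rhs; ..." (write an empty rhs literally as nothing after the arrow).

ab->; aba->ab; ba->b; bb->

  | abbabb => babb => bbb => b
  | aabbabab => ababab => abbab => bab => bb => ε
  | abaaa => abaa => aba => ab => ε
  | babbbbbab => bbbbbbab => bbbbab => bbab => ab => ε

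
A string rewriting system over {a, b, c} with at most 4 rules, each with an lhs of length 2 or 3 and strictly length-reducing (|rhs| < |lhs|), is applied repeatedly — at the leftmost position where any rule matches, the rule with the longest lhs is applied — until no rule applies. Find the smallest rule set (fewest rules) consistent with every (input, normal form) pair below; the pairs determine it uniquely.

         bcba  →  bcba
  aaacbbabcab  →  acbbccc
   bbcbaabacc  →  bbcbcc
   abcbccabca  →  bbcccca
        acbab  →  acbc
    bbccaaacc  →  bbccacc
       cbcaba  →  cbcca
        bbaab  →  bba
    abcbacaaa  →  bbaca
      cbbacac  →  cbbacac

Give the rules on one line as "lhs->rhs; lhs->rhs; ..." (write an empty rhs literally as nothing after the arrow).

  | bcba
  | aaacbbabcab => acbbabcab => acbbccab => acbbccc
  | bbcbaabacc => bbcbaacc => bbcbcc
  | abcbccabca => ccbccabca => bbccabca => bbcccca

aa->; aab->a; ab->c; ccb->bb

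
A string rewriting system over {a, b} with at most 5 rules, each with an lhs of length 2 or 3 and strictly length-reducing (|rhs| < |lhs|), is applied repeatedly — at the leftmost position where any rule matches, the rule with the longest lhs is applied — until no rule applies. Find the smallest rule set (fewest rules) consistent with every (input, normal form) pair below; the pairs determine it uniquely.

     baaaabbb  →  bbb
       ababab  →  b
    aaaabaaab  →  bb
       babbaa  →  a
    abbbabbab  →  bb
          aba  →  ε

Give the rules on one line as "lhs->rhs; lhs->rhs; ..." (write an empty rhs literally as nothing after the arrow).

  | baaaabbb => aaabbb => babbb => bbb
  | ababab => babab => bab => b
  | aaaabaaab => baabaaab => abaaab => baaab => aab => bb
  | babbaa => bbaa => a

aa->b; ab->b; ba->; bba->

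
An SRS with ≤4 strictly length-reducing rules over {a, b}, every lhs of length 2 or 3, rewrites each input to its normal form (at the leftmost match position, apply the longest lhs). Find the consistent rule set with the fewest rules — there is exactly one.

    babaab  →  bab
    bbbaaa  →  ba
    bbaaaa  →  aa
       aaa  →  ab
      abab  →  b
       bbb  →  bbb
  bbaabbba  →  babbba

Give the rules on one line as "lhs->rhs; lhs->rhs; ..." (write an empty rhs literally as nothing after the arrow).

  | babaab => bab
  | bbbaaa => bbaa => ba
  | bbaaaa => baaa => aa
  | aaa => ab

aaa->ab; aba->; baa->a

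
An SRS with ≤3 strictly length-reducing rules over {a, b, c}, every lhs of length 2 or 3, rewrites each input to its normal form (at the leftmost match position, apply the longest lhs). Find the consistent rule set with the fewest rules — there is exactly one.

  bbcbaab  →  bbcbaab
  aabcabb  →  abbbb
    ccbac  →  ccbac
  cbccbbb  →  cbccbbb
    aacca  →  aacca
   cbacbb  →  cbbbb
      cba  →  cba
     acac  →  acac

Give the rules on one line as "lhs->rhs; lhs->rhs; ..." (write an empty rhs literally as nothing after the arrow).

  | bbcbaab
  | aabcabb => aacbbb => abbbb
  | ccbac
  | cbccbbb

acb->bb; bca->cb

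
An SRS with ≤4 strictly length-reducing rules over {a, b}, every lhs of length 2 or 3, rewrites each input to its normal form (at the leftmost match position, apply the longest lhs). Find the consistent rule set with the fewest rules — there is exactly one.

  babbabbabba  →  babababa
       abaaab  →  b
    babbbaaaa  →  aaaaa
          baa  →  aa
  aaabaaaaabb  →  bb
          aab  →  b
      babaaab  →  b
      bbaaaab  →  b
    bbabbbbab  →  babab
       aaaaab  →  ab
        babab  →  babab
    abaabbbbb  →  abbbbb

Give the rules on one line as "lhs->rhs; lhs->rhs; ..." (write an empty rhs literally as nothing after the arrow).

aab->b; baa->aa; bba->ba

  | babbabbabba => bababbabba => babababba => babababa
  | abaaab => aaaab => aab => b
  | babbbaaaa => babbaaaa => babaaaa => baaaaa => aaaaa
  | baa => aa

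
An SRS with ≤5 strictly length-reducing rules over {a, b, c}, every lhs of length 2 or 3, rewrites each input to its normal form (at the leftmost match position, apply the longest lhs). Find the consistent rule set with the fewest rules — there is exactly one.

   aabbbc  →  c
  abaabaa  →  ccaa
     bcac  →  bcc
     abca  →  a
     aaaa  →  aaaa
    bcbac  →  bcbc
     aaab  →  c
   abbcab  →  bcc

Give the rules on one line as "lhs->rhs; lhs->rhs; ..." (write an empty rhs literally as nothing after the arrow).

  | aabbbc => ababc => cabc => c
  | abaabaa => caabaa => cacaa => ccaa
  | bcac => bcc
  | abca => a

ab->c; abb->ba; abc->; ac->c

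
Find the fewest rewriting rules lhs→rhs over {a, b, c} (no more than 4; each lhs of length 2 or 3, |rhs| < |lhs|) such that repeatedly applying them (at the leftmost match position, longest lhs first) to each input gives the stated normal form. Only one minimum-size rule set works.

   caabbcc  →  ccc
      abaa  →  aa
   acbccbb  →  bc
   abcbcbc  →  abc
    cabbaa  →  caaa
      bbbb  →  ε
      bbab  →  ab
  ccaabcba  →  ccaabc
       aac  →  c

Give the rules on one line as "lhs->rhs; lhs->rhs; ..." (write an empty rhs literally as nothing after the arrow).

ac->c; ba->; bb->; cbc->b

  | caabbcc => caacc => cacc => ccc
  | abaa => aa
  | acbccbb => cbccbb => bcbb => bc
  | abcbcbc => abbbc => abc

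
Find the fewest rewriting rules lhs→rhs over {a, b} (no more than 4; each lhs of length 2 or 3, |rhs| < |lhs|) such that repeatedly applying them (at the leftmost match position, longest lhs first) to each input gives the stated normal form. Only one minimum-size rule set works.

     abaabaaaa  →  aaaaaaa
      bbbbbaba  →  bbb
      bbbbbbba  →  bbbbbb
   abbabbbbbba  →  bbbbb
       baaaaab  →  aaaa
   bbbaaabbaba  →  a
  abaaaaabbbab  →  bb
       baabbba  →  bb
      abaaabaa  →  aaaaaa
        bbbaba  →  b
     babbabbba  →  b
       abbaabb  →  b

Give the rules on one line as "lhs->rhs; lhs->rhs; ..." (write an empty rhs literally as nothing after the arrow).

ab->a; abb->bb; ba->; bab->

  | abaabaaaa => aaabaaaa => aaaaaaa
  | bbbbbaba => bbbba => bbb
  | bbbbbbba => bbbbbb
  | abbabbbbbba => bbabbbbbba => bbbbbba => bbbbb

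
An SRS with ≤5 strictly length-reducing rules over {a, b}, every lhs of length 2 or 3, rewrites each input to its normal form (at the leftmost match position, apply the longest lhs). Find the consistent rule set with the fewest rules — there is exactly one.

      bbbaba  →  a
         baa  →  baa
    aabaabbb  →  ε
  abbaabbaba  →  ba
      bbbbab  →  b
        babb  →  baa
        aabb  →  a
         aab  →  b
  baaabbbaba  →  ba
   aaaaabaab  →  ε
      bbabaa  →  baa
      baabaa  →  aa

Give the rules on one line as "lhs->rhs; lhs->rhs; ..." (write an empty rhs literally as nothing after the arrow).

  | bbbaba => baba => bba => a
  | baa
  | aabaabbb => abaabbb => baabbb => baaab => bab => bb => ε
  | abbaabbaba => aaaabbaba => aabbaba => aaaaba => aaba => aba => ba

aaa->a; ab->b; abb->aa; bb->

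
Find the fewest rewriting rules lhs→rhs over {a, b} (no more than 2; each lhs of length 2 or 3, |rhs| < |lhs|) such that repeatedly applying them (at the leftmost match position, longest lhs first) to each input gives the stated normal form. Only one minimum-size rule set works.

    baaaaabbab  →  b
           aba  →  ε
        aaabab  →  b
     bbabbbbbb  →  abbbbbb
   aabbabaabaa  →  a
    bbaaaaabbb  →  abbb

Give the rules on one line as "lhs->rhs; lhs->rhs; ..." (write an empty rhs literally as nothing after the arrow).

  | baaaaabbab => aaaaabbab => aaabbab => abbab => abab => aab => b
  | aba => aa => ε
  | aaabab => abab => aab => b
  | bbabbbbbb => babbbbbb => abbbbbb

aa->; ba->a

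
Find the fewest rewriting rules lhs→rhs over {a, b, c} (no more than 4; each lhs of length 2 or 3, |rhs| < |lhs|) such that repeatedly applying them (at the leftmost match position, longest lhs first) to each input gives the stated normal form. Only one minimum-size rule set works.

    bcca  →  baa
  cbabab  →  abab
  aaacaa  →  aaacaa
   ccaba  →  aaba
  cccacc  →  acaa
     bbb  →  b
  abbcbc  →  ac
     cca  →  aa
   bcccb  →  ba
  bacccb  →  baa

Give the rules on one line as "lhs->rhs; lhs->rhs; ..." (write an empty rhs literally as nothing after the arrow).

bb->; cb->; cc->a

  | bcca => baa
  | cbabab => abab
  | aaacaa
  | ccaba => aaba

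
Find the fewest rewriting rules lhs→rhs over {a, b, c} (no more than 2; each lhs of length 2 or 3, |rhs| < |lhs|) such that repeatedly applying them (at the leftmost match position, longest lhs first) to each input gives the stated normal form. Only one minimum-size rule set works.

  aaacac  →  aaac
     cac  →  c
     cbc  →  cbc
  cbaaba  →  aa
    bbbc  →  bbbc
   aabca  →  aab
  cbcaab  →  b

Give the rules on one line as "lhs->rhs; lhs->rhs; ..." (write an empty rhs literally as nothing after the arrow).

  | aaacac => aaac
  | cac => c
  | cbc
  | cbaaba => caaba => aba => aa

ba->a; ca->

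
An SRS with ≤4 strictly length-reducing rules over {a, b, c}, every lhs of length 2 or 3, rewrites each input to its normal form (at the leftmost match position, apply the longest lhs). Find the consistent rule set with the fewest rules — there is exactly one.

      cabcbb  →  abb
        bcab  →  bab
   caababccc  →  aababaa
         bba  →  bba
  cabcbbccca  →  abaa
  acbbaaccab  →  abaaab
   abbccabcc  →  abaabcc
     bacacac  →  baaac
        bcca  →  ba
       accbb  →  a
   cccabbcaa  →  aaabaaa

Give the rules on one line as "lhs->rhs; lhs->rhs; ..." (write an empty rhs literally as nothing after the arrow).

  | cabcbb => abcbb => abb
  | bcab => bab
  | caababccc => aababccc => aababaa
  | bba

bbc->ba; ca->a; cb->; ccc->aa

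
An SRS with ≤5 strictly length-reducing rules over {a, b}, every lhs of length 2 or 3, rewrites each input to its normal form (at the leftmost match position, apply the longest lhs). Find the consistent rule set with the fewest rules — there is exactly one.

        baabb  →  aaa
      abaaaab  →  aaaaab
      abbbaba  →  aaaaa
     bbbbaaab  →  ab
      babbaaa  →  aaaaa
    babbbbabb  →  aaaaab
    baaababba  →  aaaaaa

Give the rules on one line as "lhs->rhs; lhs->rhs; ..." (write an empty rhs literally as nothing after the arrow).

  | baabb => aabb => aaa
  | abaaaab => aaaaab
  | abbbaba => aababa => aaaaa
  | bbbbaaab => bbaab => ab

abb->aa; ba->a; bab->aa; bba->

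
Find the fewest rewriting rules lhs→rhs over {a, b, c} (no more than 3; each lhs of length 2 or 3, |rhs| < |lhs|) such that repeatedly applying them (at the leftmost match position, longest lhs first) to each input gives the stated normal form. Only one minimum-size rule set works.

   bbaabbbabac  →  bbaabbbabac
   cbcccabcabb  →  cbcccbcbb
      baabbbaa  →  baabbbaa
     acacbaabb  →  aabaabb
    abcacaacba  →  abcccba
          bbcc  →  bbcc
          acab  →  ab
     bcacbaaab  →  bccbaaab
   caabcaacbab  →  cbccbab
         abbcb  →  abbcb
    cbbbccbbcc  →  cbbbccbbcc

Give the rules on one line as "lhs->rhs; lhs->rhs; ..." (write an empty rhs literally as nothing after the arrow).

acb->ab; acc->aa; ca->c

  | bbaabbbabac
  | cbcccabcabb => cbcccbcabb => cbcccbcbb
  | baabbbaa
  | acacbaabb => accbaabb => aabaabb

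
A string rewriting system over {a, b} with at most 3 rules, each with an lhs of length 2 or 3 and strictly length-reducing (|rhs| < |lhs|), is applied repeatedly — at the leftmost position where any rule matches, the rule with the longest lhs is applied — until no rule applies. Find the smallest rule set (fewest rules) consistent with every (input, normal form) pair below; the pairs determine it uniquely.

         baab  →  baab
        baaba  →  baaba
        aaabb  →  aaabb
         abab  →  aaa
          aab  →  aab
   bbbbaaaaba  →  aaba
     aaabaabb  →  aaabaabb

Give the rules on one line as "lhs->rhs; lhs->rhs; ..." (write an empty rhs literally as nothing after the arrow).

bab->aa; bba->

  | baab
  | baaba
  | aaabb
  | abab => aaa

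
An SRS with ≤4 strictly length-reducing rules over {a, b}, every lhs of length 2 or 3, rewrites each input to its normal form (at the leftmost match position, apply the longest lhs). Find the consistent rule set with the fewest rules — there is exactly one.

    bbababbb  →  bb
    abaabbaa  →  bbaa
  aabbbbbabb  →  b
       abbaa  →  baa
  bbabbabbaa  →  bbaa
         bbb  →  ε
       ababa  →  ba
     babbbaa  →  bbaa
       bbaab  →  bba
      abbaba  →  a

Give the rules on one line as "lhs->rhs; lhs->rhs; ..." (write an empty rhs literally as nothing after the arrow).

ab->; aba->ab; bab->; bbb->

  | bbababbb => babbb => bb
  | abaabbaa => ababbaa => abbbaa => bbaa
  | aabbbbbabb => abbbbabb => bbbabb => abb => b
  | abbaa => baa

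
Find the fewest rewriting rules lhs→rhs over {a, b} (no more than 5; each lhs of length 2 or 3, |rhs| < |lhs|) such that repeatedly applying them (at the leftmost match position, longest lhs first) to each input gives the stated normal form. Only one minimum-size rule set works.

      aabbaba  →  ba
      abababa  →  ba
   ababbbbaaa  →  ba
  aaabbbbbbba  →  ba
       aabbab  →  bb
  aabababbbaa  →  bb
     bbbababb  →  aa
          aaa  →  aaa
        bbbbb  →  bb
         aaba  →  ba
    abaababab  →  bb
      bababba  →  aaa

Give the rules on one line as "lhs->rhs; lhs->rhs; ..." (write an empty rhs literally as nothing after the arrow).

ab->b; baa->bb; bba->ba; bbb->aa

  | aabbaba => abbaba => bbaba => baba => bba => ba
  | abababa => bababa => bbaba => baba => bba => ba
  | ababbbbaaa => babbbbaaa => bbbbbaaa => aabbaaa => abbaaa => bbaaa => baaa => bba => ba
  | aaabbbbbbba => aabbbbbbba => abbbbbbba => bbbbbbba => aabbbba => abbbba => bbbba => aaba => aba => ba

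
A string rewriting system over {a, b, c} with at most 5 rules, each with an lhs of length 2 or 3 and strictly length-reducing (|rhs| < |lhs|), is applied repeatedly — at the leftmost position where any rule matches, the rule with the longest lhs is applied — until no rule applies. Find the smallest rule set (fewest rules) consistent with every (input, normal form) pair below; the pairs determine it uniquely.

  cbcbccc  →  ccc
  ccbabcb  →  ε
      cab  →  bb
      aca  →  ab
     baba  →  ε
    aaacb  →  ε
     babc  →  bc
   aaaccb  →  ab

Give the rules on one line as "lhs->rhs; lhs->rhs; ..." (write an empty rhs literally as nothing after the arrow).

  | cbcbccc => acbccc => aaccc => ccc
  | ccbabcb => caabcb => babcb => bcb => ba => ε
  | cab => bb
  | aca => ab

aa->; ba->; ca->b; cb->a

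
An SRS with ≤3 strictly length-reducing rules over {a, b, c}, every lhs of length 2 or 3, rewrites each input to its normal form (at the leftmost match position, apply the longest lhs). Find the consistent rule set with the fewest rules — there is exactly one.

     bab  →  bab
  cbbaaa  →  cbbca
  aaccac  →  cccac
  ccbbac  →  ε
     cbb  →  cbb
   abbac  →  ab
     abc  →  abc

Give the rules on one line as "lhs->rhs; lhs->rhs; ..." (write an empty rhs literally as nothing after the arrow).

  | bab
  | cbbaaa => cbbca
  | aaccac => cccac
  | ccbbac => bac => ε

aa->c; bac->; ccb->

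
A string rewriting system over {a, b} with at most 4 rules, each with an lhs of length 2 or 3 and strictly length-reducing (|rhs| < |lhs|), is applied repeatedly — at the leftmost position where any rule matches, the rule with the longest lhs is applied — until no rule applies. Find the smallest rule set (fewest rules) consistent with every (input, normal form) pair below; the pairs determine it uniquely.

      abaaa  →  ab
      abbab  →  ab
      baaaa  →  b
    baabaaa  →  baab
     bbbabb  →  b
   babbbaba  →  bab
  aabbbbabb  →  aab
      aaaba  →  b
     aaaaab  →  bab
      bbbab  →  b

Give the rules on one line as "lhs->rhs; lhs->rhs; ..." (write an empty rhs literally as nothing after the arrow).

aaa->bb; bb->b; bba->b

  | abaaa => abbb => abb => ab
  | abbab => abb => ab
  | baaaa => bbba => bba => b
  | baabaaa => baabbb => baabb => baab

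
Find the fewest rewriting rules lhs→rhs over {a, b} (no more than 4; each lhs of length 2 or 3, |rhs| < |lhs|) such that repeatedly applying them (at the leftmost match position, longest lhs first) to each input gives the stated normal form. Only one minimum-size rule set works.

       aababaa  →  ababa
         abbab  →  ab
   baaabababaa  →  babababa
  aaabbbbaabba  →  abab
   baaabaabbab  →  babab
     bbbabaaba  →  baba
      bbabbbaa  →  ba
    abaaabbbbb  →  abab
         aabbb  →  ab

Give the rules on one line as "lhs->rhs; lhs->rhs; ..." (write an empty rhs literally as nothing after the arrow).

aa->a; bb->b; bba->b

  | aababaa => ababaa => ababa
  | abbab => abb => ab
  | baaabababaa => baabababaa => babababaa => babababa
  | aaabbbbaabba => aabbbbaabba => abbbbaabba => abbbaabba => abbaabba => ababba => abab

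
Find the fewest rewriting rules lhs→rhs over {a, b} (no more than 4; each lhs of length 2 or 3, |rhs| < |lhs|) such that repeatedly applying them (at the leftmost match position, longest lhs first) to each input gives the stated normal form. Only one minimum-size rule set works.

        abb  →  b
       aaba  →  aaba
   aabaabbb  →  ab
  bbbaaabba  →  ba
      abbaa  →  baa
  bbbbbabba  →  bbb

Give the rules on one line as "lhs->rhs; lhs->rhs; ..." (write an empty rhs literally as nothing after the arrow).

  | abb => b
  | aaba
  | aabaabbb => aababb => aabb => ab
  | bbbaaabba => baabba => baba => ba

abb->b; bab->b; bba->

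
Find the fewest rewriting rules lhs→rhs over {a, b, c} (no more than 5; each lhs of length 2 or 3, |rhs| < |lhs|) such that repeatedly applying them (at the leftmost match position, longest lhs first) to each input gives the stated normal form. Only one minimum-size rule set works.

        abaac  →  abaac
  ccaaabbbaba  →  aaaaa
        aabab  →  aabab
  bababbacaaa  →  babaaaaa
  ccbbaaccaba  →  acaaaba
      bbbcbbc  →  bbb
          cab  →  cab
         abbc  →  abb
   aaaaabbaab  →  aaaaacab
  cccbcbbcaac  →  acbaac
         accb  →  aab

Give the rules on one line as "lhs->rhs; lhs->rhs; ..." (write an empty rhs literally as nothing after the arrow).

  | abaac
  | ccaaabbbaba => aaaabbbaba => aaaabcba => aaaaa
  | aabab
  | bababbacaaa => babaccaaa => babaaaaa

bba->c; bc->b; bcb->; cc->a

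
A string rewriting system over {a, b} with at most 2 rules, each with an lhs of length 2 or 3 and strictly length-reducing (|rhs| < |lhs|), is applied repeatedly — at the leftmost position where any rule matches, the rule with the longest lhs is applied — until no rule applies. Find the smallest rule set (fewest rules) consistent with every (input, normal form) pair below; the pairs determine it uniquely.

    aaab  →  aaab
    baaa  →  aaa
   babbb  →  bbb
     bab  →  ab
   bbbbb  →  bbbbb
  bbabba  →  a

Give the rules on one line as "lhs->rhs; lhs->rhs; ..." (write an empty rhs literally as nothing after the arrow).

  | aaab
  | baaa => aaa
  | babbb => abbb => bbb
  | bab => ab

abb->bb; ba->a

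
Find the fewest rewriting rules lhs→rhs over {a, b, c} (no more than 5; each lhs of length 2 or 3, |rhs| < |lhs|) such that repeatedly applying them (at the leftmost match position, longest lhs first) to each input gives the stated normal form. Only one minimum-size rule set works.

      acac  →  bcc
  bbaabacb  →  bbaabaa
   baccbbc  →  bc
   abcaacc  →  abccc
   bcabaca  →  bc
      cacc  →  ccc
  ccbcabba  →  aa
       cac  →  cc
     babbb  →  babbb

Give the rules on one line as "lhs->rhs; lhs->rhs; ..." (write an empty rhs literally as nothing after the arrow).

aca->bc; bcb->; ca->c; cb->a

  | acac => bcc
  | bbaabacb => bbaabaa
  | baccbbc => bacabc => bbcbc => bc
  | abcaacc => abcacc => abccc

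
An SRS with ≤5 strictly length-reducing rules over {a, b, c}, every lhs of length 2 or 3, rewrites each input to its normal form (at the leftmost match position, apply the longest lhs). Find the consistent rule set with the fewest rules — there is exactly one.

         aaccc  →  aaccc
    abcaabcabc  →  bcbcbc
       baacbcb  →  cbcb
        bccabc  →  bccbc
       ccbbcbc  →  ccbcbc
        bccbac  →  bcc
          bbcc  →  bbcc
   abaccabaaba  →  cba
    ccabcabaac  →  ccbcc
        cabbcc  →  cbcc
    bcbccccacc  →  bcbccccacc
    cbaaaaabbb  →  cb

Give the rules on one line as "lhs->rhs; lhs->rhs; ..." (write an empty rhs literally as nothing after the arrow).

ab->b; baa->; bac->; cbb->cb

  | aaccc
  | abcaabcabc => bcaabcabc => bcabcabc => bcbcabc => bcbcbc
  | baacbcb => cbcb
  | bccabc => bccbc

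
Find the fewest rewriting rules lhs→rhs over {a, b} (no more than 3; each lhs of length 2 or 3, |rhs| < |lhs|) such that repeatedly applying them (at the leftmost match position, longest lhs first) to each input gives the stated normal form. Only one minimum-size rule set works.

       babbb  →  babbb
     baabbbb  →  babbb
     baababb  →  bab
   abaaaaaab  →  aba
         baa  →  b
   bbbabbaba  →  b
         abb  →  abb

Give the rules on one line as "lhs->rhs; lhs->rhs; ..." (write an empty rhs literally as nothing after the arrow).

aa->; aab->a; bba->a

  | babbb
  | baabbbb => babbb
  | baababb => baabb => bab
  | abaaaaaab => abaaaab => abaab => aba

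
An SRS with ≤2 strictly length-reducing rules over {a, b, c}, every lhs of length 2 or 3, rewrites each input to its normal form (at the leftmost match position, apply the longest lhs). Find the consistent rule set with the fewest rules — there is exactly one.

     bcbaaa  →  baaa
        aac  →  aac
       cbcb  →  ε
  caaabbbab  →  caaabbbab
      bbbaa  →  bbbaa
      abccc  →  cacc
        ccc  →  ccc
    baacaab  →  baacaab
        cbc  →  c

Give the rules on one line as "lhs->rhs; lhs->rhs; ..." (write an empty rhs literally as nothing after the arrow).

  | bcbaaa => baaa
  | aac
  | cbcb => cb => ε
  | caaabbbab

abc->ca; cb->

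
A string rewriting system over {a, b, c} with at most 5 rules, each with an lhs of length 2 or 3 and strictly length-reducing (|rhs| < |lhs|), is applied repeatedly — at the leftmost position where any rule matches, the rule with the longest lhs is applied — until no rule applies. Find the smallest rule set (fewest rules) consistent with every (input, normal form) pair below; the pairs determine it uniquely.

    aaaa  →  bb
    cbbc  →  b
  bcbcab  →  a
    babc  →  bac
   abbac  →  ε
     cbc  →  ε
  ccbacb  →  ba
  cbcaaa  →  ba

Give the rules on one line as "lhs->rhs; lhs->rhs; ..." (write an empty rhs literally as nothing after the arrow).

  | aaaa => baa => bb
  | cbbc => bbc => b
  | bcbcab => bcab => ab => a
  | babc => bac

aa->b; ab->a; bc->; cb->b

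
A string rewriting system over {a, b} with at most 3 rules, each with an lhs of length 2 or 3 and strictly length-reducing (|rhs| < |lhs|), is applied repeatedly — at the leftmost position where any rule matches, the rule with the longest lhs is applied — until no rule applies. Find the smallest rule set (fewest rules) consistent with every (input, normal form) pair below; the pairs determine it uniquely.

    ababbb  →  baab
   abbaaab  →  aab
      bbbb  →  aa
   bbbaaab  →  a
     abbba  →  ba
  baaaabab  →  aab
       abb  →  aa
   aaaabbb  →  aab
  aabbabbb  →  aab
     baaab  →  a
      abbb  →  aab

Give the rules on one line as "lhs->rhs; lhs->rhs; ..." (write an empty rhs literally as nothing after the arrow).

  | ababbb => babbb => baab
  | abbaaab => aaaaab => aab
  | bbbb => abb => aa
  | bbbaaab => abaaab => baaab => bb => a

aaa->; aba->ba; bb->a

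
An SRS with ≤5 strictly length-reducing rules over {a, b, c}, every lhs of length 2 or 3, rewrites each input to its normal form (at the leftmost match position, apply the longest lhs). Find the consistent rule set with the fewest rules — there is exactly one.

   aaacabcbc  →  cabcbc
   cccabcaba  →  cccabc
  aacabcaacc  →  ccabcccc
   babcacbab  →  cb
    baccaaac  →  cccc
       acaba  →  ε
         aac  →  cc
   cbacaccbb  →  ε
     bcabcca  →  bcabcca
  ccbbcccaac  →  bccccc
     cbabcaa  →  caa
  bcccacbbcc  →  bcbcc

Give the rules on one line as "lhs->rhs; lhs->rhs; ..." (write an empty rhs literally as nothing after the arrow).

  | aaacabcbc => accabcbc => cabcbc
  | cccabcaba => cccabcac => cccabc
  | aacabcaacc => ccabcaacc => ccabcccc
  | babcacbab => cbcacbab => cbcbab => cbccb => cb

aac->cc; ac->; ba->c; ccb->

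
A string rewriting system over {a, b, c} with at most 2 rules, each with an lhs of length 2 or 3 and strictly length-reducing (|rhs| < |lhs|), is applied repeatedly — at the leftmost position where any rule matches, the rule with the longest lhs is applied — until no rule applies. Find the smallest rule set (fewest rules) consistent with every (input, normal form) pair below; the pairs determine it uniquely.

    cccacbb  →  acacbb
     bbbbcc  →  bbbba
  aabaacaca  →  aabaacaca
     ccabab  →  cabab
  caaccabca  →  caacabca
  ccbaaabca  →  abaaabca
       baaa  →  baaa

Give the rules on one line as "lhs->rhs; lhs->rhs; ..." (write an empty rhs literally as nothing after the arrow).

  | cccacbb => acacbb
  | bbbbcc => bbbba
  | aabaacaca
  | ccabab => cabab

cc->a; cca->ca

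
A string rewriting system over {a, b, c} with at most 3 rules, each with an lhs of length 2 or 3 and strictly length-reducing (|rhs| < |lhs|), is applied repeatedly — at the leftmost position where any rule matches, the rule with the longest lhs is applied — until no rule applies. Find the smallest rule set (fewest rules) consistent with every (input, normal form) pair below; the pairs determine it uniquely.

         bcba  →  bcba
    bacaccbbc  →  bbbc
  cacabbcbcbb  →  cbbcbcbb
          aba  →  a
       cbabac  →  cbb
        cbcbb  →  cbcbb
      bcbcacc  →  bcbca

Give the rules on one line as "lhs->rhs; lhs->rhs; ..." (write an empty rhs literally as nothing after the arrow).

ab->; ac->b; acc->a

  | bcba
  | bacaccbbc => bbaccbbc => bbabbc => bbbc
  | cacabbcbcbb => cbabbcbcbb => cbbcbcbb
  | aba => a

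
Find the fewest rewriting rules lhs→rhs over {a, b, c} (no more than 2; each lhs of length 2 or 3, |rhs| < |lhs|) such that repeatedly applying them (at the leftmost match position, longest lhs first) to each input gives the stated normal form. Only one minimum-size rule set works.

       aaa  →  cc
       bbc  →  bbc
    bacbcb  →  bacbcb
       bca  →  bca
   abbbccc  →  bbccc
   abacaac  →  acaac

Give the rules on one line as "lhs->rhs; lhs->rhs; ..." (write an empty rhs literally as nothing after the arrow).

  | aaa => cc
  | bbc
  | bacbcb
  | bca

aaa->cc; ab->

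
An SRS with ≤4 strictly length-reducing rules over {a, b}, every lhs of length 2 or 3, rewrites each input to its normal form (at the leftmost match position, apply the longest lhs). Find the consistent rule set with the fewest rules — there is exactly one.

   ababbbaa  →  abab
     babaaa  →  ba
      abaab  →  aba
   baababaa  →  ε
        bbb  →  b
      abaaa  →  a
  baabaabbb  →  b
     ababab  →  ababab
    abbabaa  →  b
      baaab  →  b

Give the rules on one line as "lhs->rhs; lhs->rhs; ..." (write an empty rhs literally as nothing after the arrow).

aa->; aaa->b; aab->a; bb->

  | ababbbaa => ababaa => abab
  | babaaa => babb => ba
  | abaab => aba
  | baababaa => baabaa => baaa => bb => ε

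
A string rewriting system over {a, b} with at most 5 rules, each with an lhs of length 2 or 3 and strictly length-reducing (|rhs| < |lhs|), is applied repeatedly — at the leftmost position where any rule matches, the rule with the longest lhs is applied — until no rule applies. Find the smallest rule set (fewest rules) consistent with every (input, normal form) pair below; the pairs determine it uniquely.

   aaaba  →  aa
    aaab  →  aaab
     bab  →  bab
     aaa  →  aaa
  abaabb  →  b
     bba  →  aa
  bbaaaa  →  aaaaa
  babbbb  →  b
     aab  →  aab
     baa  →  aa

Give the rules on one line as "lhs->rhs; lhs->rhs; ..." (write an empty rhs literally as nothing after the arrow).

aba->; abb->b; baa->aa; bb->a

  | aaaba => aa
  | aaab
  | bab
  | aaa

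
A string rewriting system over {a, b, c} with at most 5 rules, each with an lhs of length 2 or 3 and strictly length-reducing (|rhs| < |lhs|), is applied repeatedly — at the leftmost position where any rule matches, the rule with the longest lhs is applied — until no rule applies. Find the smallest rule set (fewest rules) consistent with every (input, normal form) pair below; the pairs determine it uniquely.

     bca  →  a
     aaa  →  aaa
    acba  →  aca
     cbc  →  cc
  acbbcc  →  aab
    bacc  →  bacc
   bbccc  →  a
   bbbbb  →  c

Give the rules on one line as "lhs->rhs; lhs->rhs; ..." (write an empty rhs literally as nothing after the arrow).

bb->c; bc->; cb->c; ccc->ab

  | bca => a
  | aaa
  | acba => aca
  | cbc => cc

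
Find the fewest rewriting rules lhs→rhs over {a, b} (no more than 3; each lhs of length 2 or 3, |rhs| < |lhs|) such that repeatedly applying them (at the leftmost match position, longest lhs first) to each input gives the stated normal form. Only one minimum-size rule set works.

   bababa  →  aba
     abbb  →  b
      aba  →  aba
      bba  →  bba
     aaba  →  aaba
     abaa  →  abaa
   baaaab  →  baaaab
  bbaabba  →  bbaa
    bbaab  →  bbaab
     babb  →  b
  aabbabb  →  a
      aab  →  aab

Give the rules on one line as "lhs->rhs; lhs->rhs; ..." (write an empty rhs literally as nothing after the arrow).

abb->; bab->

  | bababa => aba
  | abbb => b
  | aba
  | bba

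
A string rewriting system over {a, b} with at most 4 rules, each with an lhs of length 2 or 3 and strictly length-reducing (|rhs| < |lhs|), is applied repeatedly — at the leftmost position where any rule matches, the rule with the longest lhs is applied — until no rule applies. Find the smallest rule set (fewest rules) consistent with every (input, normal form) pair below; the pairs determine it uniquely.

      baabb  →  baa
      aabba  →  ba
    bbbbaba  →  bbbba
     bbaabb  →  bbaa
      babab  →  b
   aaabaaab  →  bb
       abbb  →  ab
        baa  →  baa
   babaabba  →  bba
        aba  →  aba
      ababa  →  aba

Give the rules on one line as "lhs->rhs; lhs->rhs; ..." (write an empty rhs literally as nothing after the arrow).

  | baabb => baa
  | aabba => aaa => ba
  | bbbbaba => bbbba
  | bbaabb => bbaa

aaa->ba; abb->a; bab->b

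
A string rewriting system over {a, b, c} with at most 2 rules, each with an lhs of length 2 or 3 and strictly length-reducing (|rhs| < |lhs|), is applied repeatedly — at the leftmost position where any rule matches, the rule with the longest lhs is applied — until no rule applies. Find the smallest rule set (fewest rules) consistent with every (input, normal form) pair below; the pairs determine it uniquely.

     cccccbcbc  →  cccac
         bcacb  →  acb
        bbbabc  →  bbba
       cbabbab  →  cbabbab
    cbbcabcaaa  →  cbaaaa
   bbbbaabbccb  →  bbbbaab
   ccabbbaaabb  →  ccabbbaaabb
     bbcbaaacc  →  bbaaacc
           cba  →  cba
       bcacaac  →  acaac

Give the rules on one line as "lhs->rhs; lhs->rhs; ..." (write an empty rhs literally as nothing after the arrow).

bc->; ccb->a

  | cccccbcbc => cccacbc => cccac
  | bcacb => acb
  | bbbabc => bbba
  | cbabbab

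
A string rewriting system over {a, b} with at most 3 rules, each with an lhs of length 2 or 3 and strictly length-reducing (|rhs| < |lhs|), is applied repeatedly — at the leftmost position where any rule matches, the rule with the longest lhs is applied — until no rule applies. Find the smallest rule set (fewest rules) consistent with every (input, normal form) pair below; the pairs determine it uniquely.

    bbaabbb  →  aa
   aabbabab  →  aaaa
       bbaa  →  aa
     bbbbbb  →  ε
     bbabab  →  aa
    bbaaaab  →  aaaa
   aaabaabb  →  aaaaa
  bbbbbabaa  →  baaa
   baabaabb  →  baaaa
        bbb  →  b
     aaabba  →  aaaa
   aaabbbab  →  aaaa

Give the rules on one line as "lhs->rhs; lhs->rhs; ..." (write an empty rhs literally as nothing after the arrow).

  | bbaabbb => aabbb => aabb => aab => aa
  | aabbabab => aababab => aaabab => aaaab => aaaa
  | bbaa => aa
  | bbbbbb => bbbb => bb => ε

ab->a; bb->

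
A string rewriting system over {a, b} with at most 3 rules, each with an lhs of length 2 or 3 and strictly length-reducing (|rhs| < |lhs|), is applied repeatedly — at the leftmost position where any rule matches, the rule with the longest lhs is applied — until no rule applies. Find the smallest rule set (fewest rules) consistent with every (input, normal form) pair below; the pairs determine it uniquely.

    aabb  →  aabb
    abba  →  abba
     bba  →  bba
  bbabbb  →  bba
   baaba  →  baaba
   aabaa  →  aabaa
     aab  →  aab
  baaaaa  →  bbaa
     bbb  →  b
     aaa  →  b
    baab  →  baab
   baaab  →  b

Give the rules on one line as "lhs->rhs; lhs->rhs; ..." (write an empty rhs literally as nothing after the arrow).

aaa->b; bab->ba; bbb->b

  | aabb
  | abba
  | bba
  | bbabbb => bbabb => bbab => bba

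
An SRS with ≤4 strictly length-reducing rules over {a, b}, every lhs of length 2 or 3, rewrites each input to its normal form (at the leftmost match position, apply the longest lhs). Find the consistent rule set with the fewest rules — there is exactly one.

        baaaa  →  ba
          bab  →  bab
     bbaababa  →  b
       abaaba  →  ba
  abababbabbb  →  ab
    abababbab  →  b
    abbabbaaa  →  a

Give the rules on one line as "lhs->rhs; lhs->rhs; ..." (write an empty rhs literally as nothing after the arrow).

aa->b; aab->b; aba->ab; bb->a

  | baaaa => bbaa => aaa => ba
  | bab
  | bbaababa => aaababa => bababa => babba => baaa => bba => aa => b
  | abaaba => ababa => abba => aaa => ba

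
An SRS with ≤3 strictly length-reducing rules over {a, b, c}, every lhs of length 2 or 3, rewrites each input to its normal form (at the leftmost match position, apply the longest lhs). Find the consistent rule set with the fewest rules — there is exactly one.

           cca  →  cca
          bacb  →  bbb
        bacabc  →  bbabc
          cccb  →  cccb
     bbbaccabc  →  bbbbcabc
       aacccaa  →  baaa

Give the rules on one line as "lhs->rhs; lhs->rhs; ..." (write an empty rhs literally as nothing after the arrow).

ac->b; bcc->ca

  | cca
  | bacb => bbb
  | bacabc => bbabc
  | cccb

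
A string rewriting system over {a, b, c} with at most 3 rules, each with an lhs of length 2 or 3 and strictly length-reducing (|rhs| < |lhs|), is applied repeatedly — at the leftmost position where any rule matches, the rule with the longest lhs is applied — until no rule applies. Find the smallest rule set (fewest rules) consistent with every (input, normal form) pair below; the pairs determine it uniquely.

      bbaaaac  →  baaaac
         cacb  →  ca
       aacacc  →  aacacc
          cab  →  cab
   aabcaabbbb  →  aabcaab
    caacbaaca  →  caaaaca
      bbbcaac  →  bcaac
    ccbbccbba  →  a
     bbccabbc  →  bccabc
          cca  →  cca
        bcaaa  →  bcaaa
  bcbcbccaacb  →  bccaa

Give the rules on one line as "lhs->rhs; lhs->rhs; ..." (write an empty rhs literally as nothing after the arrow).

bb->b; cb->

  | bbaaaac => baaaac
  | cacb => ca
  | aacacc
  | cab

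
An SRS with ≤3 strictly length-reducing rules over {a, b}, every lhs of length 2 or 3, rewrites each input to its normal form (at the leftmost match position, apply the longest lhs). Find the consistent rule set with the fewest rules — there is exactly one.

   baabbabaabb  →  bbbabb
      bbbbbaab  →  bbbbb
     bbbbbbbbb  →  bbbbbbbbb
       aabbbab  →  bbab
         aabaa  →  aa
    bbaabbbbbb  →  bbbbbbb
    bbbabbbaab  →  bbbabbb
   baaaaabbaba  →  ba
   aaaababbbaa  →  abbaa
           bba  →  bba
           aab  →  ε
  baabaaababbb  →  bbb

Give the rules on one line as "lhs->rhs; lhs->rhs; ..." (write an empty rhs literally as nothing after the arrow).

  | baabbabaabb => bbabaabb => bbbabb
  | bbbbbaab => bbbbb
  | bbbbbbbbb
  | aabbbab => bbab

aab->; aba->b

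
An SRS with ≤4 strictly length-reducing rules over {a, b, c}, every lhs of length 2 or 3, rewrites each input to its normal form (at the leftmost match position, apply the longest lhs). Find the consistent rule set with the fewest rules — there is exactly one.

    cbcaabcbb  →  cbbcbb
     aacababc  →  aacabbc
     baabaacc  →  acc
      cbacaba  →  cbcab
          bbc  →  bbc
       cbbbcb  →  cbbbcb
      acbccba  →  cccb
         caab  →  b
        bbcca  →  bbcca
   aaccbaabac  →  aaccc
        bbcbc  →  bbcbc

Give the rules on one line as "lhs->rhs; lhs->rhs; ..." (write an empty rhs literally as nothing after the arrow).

acb->c; ba->b; bba->; caa->

  | cbcaabcbb => cbbcbb
  | aacababc => aacabbc
  | baabaacc => babaacc => bbaacc => acc
  | cbacaba => cbcaba => cbcab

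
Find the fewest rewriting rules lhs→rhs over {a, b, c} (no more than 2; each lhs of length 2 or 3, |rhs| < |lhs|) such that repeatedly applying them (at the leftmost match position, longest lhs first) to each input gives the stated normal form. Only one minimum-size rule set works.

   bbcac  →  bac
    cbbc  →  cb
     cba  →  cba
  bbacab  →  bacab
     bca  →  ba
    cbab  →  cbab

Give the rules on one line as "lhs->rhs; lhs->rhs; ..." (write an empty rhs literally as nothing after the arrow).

bb->b; bc->b

  | bbcac => bcac => bac
  | cbbc => cbc => cb
  | cba
  | bbacab => bacab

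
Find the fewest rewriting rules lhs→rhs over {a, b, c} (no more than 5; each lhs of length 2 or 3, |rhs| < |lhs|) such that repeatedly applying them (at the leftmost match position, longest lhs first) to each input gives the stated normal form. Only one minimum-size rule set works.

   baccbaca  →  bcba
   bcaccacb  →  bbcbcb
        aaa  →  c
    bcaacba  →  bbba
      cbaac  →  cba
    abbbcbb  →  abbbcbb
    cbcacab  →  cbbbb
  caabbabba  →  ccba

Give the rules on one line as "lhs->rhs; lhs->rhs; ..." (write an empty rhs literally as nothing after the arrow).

  | baccbaca => bcbaca => bcba
  | bcaccacb => bbccacb => bbcbcb
  | aaa => c
  | bcaacba => bbacba => bbba

aaa->c; ac->; bab->c; ca->b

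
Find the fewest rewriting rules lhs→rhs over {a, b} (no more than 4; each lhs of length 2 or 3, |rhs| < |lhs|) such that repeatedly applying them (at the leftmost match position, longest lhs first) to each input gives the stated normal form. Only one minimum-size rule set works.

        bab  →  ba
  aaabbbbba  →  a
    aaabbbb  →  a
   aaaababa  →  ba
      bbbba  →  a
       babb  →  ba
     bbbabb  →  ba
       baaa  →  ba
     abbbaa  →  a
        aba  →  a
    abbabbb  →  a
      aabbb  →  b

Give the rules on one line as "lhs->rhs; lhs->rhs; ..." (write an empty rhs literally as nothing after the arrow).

aa->; ab->a; aba->ab; bb->

  | bab => ba
  | aaabbbbba => abbbbba => abbbba => abbba => abba => aba => ab => a
  | aaabbbb => abbbb => abbb => abb => ab => a
  | aaaababa => aababa => baba => bab => ba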